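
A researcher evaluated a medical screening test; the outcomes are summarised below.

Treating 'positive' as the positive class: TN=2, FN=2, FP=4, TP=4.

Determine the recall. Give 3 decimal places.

0.667

Recall = TP/(TP+FN) = 4/(4+2) = 4/6 = 0.667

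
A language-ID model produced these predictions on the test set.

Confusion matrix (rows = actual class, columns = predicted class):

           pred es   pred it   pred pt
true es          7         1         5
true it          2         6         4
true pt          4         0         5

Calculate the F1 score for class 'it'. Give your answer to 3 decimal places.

0.632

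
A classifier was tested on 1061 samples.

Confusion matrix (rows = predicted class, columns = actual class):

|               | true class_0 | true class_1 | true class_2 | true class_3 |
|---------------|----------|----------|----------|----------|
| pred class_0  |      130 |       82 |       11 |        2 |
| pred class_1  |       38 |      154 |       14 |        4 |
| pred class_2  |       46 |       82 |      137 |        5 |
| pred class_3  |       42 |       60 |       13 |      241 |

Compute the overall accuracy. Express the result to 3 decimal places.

0.624

Accuracy = trace / total = (130+154+137+241=662) / 1061 = 662/1061 = 0.624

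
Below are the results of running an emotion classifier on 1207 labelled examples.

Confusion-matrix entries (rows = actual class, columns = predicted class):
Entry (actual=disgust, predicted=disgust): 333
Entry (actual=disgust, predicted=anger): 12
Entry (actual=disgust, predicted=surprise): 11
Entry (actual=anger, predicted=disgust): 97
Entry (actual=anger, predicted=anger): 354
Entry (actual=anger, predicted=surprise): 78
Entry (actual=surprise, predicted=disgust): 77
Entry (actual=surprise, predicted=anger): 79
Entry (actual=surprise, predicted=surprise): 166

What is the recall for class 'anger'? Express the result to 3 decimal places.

0.669

Take TP from the diagonal, FP from the rest of the 'anger' prediction marginal, FN from the rest of the 'anger' actual marginal.
recall = TP/(TP+FN).
anger: TP=354, FN=97+78=175 → 354/529 = 0.6692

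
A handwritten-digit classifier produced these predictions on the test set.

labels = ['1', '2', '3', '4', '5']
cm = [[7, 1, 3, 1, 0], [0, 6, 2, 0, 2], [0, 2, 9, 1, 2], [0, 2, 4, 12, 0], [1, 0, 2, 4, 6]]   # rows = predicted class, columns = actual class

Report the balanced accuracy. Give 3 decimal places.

0.627

Balanced accuracy = mean of per-class recall.
  1: recall = 7/8 = 0.8750
  2: recall = 6/11 = 0.5455
  3: recall = 9/20 = 0.4500
  4: recall = 12/18 = 0.6667
  5: recall = 6/10 = 0.6000
Mean = (0.8750 + 0.5455 + 0.4500 + 0.6667 + 0.6000) / 5 = 0.627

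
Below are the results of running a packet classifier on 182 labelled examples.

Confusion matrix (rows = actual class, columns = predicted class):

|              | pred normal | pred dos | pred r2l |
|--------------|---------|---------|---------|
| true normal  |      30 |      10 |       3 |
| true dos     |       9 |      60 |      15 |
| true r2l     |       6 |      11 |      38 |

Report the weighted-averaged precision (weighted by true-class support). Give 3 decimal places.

0.704

Per-class precision (TP/(TP+FP)):
  normal: TP=30, FP=9+6=15 → 30/45 = 0.6667
  dos: TP=60, FP=10+11=21 → 60/81 = 0.7407
  r2l: TP=38, FP=3+15=18 → 38/56 = 0.6786
Weighted-precision = Σ (supportᵢ/N)·precisionᵢ with N=182: (43/182)·0.6667 + (84/182)·0.7407 + (55/182)·0.6786 = 0.704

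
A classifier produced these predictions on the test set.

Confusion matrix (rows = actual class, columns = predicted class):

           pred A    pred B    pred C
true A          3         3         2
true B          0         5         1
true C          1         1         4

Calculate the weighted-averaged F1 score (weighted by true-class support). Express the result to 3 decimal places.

Per-class F1 score (2·TP/(2·TP+FP+FN)):
  A: TP=3, FP=0+1=1, FN=3+2=5 → 6/12 = 0.5000
  B: TP=5, FP=3+1=4, FN=0+1=1 → 10/15 = 0.6667
  C: TP=4, FP=2+1=3, FN=1+1=2 → 8/13 = 0.6154
Weighted-F1 score = Σ (supportᵢ/N)·F1 scoreᵢ with N=20: (8/20)·0.5000 + (6/20)·0.6667 + (6/20)·0.6154 = 0.585

0.585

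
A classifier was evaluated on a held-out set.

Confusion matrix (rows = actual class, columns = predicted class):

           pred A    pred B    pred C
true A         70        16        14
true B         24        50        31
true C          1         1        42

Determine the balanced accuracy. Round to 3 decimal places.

0.710

Balanced accuracy = mean of per-class recall.
  A: recall = 70/100 = 0.7000
  B: recall = 50/105 = 0.4762
  C: recall = 42/44 = 0.9545
Mean = (0.7000 + 0.4762 + 0.9545) / 3 = 0.710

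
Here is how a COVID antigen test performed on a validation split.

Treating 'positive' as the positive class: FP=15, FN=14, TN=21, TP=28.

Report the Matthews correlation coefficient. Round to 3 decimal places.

MCC = (TP·TN − FP·FN) / √((TP+FP)(TP+FN)(TN+FP)(TN+FN))
Numerator = 28·21 − 15·14 = 378
Denominator = √(43·42·36·35) = √2275560 = 1508.4959
MCC = 378 / 1508.4959 = 0.251

0.251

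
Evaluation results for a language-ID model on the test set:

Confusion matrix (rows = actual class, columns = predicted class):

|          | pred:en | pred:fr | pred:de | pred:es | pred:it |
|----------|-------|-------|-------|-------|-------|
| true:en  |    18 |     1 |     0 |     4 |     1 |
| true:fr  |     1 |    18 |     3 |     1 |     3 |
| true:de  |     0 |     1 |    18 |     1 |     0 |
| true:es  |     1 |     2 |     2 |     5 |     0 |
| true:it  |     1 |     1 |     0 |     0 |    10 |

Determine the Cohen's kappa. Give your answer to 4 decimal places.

0.6806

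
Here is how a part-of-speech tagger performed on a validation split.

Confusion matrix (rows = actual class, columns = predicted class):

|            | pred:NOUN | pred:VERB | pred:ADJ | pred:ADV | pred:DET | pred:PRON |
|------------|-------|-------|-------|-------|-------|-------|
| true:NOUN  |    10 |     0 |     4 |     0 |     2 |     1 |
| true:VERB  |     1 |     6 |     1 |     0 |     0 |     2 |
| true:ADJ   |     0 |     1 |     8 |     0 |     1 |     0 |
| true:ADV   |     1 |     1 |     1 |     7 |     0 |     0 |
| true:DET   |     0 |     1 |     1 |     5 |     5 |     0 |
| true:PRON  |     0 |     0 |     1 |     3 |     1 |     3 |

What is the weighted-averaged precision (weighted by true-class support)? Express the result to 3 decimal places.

Per-class precision (TP/(TP+FP)):
  NOUN: TP=10, FP=1+0+1+0+0=2 → 10/12 = 0.8333
  VERB: TP=6, FP=0+1+1+1+0=3 → 6/9 = 0.6667
  ADJ: TP=8, FP=4+1+1+1+1=8 → 8/16 = 0.5000
  ADV: TP=7, FP=0+0+0+5+3=8 → 7/15 = 0.4667
  DET: TP=5, FP=2+0+1+0+1=4 → 5/9 = 0.5556
  PRON: TP=3, FP=1+2+0+0+0=3 → 3/6 = 0.5000
Weighted-precision = Σ (supportᵢ/N)·precisionᵢ with N=67: (17/67)·0.8333 + (10/67)·0.6667 + (10/67)·0.5000 + (10/67)·0.4667 + (12/67)·0.5556 + (8/67)·0.5000 = 0.614

0.614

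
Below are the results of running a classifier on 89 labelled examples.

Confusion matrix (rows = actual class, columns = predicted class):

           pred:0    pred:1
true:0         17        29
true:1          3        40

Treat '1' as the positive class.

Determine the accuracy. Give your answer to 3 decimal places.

0.640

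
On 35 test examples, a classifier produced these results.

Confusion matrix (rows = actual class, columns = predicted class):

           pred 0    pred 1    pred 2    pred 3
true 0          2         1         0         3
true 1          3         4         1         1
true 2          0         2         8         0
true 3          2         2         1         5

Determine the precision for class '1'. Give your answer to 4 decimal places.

0.4444

Take TP from the diagonal, FP from the rest of the '1' prediction marginal, FN from the rest of the '1' actual marginal.
precision = TP/(TP+FP).
1: TP=4, FP=1+2+2=5 → 4/9 = 0.44444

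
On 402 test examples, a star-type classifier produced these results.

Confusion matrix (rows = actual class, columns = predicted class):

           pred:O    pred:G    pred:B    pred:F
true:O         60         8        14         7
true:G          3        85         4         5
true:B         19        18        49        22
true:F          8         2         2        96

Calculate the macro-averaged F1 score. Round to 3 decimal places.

Per-class F1 score (2·TP/(2·TP+FP+FN)):
  O: TP=60, FP=3+19+8=30, FN=8+14+7=29 → 120/179 = 0.6704
  G: TP=85, FP=8+18+2=28, FN=3+4+5=12 → 170/210 = 0.8095
  B: TP=49, FP=14+4+2=20, FN=19+18+22=59 → 98/177 = 0.5537
  F: TP=96, FP=7+5+22=34, FN=8+2+2=12 → 192/238 = 0.8067
Macro-F1 score = mean = (0.6704 + 0.8095 + 0.5537 + 0.8067) / 4 = 0.710

0.710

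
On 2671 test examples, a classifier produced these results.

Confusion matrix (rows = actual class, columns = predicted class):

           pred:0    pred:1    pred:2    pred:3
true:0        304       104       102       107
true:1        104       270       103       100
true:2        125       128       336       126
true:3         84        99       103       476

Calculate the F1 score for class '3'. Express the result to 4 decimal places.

F1 score = 2·TP/(2·TP+FP+FN).
3: TP=476, FP=107+100+126=333, FN=84+99+103=286 → 952/1571 = 0.60598

0.6060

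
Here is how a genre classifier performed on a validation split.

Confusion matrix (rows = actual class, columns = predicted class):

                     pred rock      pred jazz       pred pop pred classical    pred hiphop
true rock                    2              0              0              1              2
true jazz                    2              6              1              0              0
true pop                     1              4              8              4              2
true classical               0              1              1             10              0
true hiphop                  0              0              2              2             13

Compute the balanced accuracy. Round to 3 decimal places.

0.617

Balanced accuracy = mean of per-class recall.
  rock: recall = 2/5 = 0.4000
  jazz: recall = 6/9 = 0.6667
  pop: recall = 8/19 = 0.4211
  classical: recall = 10/12 = 0.8333
  hiphop: recall = 13/17 = 0.7647
Mean = (0.4000 + 0.6667 + 0.4211 + 0.8333 + 0.7647) / 5 = 0.617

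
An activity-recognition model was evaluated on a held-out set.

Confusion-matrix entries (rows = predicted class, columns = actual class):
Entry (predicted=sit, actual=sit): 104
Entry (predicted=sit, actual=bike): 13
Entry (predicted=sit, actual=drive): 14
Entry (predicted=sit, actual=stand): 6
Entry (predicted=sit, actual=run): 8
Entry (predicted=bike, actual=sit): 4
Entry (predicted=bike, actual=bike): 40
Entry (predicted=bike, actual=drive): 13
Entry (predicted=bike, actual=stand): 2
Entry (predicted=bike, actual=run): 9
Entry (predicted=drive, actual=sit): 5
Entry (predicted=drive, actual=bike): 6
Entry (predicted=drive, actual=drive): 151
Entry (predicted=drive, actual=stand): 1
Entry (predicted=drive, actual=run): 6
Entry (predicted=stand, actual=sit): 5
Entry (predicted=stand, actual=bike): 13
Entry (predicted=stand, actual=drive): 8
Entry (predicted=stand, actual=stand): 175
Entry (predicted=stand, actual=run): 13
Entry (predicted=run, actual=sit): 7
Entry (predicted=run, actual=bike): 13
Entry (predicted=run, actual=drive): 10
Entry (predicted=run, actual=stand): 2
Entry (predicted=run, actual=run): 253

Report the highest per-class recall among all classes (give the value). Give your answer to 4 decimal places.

0.9409

Per-class recall (TP/(TP+FN)):
  sit: TP=104, FN=4+5+5+7=21 → 104/125 = 0.83200
  bike: TP=40, FN=13+6+13+13=45 → 40/85 = 0.47059
  drive: TP=151, FN=14+13+8+10=45 → 151/196 = 0.77041
  stand: TP=175, FN=6+2+1+2=11 → 175/186 = 0.94086
  run: TP=253, FN=8+9+6+13=36 → 253/289 = 0.87543
Highest is class 'stand' with recall = 0.9409.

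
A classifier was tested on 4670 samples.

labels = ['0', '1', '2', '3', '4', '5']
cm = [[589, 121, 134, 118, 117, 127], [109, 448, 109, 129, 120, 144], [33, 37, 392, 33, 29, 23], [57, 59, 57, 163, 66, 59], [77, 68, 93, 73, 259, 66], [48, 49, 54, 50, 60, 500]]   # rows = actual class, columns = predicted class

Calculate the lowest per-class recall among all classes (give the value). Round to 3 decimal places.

0.354

Per-class recall (TP/(TP+FN)):
  0: TP=589, FN=121+134+118+117+127=617 → 589/1206 = 0.4884
  1: TP=448, FN=109+109+129+120+144=611 → 448/1059 = 0.4230
  2: TP=392, FN=33+37+33+29+23=155 → 392/547 = 0.7166
  3: TP=163, FN=57+59+57+66+59=298 → 163/461 = 0.3536
  4: TP=259, FN=77+68+93+73+66=377 → 259/636 = 0.4072
  5: TP=500, FN=48+49+54+50+60=261 → 500/761 = 0.6570
Lowest is class '3' with recall = 0.354.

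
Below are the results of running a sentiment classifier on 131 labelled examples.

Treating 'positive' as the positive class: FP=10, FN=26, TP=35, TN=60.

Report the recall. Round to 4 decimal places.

Recall = TP/(TP+FN) = 35/(35+26) = 35/61 = 0.5738

0.5738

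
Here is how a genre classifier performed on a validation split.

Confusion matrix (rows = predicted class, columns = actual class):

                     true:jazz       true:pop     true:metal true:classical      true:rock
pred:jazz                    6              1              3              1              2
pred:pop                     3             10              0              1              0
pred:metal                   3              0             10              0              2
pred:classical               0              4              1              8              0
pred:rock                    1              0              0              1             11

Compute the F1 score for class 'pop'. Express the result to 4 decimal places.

0.6897

Take TP from the diagonal, FP from the rest of the 'pop' prediction marginal, FN from the rest of the 'pop' actual marginal.
F1 score = 2·TP/(2·TP+FP+FN).
pop: TP=10, FP=3+0+1+0=4, FN=1+0+4+0=5 → 20/29 = 0.68966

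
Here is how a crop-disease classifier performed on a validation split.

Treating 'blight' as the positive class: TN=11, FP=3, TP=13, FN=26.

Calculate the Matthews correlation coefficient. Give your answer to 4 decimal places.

0.1143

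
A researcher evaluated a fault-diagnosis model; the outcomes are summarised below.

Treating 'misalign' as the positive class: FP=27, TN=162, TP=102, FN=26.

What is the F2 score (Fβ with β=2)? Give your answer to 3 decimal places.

Fβ = (1+β²)·TP / ((1+β²)·TP + β²·FN + FP), with β²=4
= 5·102 / (5·102 + 4·26 + 27) = 0.796

0.796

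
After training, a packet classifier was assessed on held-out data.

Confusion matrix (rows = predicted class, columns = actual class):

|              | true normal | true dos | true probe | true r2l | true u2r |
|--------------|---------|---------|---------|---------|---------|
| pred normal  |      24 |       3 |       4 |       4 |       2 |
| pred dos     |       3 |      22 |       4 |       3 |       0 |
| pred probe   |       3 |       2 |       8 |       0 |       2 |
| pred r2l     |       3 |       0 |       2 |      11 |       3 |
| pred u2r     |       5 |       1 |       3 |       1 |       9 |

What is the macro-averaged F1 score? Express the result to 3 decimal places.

Per-class F1 score (2·TP/(2·TP+FP+FN)):
  normal: TP=24, FP=3+4+4+2=13, FN=3+3+3+5=14 → 48/75 = 0.6400
  dos: TP=22, FP=3+4+3+0=10, FN=3+2+0+1=6 → 44/60 = 0.7333
  probe: TP=8, FP=3+2+0+2=7, FN=4+4+2+3=13 → 16/36 = 0.4444
  r2l: TP=11, FP=3+0+2+3=8, FN=4+3+0+1=8 → 22/38 = 0.5789
  u2r: TP=9, FP=5+1+3+1=10, FN=2+0+2+3=7 → 18/35 = 0.5143
Macro-F1 score = mean = (0.6400 + 0.7333 + 0.4444 + 0.5789 + 0.5143) / 5 = 0.582

0.582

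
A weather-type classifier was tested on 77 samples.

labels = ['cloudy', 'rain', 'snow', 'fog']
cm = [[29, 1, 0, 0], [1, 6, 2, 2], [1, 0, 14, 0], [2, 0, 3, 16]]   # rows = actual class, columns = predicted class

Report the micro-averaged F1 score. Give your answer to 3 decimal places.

Micro-averaging pools counts across classes: ΣTP=65, ΣFP=12, ΣFN=12.
Micro-F1 score = 2·TP/(2·TP+FP+FN) on pooled counts = 0.844 (equals overall accuracy in single-label multiclass).

0.844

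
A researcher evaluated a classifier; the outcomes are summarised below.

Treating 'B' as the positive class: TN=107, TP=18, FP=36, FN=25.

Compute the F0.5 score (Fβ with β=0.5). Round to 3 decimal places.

Fβ = (1+β²)·TP / ((1+β²)·TP + β²·FN + FP), with β²=1/4
= 1.25·18 / (1.25·18 + 0.25·25 + 36) = 0.347

0.347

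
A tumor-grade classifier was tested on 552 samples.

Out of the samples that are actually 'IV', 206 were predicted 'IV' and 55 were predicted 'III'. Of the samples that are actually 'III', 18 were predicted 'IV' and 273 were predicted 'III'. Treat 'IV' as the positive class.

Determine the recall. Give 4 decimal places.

Recall = TP/(TP+FN) = 206/(206+55) = 206/261 = 0.7893

0.7893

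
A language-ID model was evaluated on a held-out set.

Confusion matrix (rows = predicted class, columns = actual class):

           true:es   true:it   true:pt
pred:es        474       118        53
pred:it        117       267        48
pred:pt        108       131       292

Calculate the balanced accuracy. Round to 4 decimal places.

0.6462

Balanced accuracy = mean of per-class recall.
  es: recall = 474/699 = 0.67811
  it: recall = 267/516 = 0.51744
  pt: recall = 292/393 = 0.74300
Mean = (0.67811 + 0.51744 + 0.74300) / 3 = 0.6462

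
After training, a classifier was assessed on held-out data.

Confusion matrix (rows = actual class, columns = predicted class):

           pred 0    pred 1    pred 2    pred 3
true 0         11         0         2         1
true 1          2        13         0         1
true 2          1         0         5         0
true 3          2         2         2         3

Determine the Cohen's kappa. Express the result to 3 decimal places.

0.600

Observed agreement pₒ = trace/N = 32/45 = 0.7111
Expected agreement pₑ = Σ (rowᵢ·colᵢ)/N² = (14·16 + 16·15 + 6·9 + 9·5)/45² = 0.2780
κ = (pₒ − pₑ)/(1 − pₑ) = (0.7111 − 0.2780)/(1 − 0.2780) = 0.600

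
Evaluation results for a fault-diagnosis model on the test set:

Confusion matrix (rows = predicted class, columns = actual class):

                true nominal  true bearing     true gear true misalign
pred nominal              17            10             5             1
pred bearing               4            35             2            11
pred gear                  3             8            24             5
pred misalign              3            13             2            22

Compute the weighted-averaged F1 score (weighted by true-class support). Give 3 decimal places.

Per-class F1 score (2·TP/(2·TP+FP+FN)):
  nominal: TP=17, FP=10+5+1=16, FN=4+3+3=10 → 34/60 = 0.5667
  bearing: TP=35, FP=4+2+11=17, FN=10+8+13=31 → 70/118 = 0.5932
  gear: TP=24, FP=3+8+5=16, FN=5+2+2=9 → 48/73 = 0.6575
  misalign: TP=22, FP=3+13+2=18, FN=1+11+5=17 → 44/79 = 0.5570
Weighted-F1 score = Σ (supportᵢ/N)·F1 scoreᵢ with N=165: (27/165)·0.5667 + (66/165)·0.5932 + (33/165)·0.6575 + (39/165)·0.5570 = 0.593

0.593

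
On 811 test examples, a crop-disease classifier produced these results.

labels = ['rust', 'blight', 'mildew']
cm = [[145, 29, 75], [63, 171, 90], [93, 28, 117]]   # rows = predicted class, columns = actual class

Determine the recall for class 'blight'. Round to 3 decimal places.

0.750

recall = TP/(TP+FN).
blight: TP=171, FN=29+28=57 → 171/228 = 0.7500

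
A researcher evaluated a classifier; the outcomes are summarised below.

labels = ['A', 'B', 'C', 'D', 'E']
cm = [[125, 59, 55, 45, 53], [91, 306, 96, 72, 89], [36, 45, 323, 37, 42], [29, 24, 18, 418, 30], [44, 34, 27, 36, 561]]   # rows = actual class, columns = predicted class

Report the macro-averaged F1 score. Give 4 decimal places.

Per-class F1 score (2·TP/(2·TP+FP+FN)):
  A: TP=125, FP=91+36+29+44=200, FN=59+55+45+53=212 → 250/662 = 0.37764
  B: TP=306, FP=59+45+24+34=162, FN=91+96+72+89=348 → 612/1122 = 0.54545
  C: TP=323, FP=55+96+18+27=196, FN=36+45+37+42=160 → 646/1002 = 0.64471
  D: TP=418, FP=45+72+37+36=190, FN=29+24+18+30=101 → 836/1127 = 0.74179
  E: TP=561, FP=53+89+42+30=214, FN=44+34+27+36=141 → 1122/1477 = 0.75965
Macro-F1 score = mean = (0.37764 + 0.54545 + 0.64471 + 0.74179 + 0.75965) / 5 = 0.6138

0.6138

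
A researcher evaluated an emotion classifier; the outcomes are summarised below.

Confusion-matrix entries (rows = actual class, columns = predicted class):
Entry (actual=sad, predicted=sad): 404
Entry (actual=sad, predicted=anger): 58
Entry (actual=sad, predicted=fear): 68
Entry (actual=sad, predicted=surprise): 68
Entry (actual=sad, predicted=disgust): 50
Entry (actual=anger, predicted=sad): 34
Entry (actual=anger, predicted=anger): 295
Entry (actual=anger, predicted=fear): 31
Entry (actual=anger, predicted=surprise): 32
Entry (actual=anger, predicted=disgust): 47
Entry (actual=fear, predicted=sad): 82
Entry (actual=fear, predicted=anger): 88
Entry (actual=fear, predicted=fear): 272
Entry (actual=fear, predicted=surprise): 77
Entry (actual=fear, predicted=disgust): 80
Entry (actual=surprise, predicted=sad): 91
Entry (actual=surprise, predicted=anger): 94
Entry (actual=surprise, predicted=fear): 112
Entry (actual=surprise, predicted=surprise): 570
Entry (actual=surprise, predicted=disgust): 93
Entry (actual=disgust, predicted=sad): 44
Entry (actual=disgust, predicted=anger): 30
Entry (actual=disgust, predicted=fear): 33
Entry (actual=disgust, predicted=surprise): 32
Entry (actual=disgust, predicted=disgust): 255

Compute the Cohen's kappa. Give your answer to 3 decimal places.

0.482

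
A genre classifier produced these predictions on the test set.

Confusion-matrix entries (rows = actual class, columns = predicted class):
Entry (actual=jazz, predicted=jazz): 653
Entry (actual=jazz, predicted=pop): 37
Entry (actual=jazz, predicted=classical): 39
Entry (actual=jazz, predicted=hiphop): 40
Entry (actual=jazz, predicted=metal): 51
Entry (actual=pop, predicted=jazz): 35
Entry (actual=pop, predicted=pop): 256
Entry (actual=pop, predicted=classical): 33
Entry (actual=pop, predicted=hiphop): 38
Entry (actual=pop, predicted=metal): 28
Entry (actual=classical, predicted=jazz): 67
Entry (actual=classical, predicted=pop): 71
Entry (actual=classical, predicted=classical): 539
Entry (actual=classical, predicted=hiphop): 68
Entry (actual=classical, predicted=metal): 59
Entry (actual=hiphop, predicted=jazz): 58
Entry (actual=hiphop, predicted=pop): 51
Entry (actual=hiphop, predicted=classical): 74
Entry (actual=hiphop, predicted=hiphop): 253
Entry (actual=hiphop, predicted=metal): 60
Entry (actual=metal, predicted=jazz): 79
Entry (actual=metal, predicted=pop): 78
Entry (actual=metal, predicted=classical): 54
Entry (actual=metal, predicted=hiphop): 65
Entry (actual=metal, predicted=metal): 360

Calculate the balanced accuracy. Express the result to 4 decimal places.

0.6399

Balanced accuracy = mean of per-class recall.
  jazz: recall = 653/820 = 0.79634
  pop: recall = 256/390 = 0.65641
  classical: recall = 539/804 = 0.67040
  hiphop: recall = 253/496 = 0.51008
  metal: recall = 360/636 = 0.56604
Mean = (0.79634 + 0.65641 + 0.67040 + 0.51008 + 0.56604) / 5 = 0.6399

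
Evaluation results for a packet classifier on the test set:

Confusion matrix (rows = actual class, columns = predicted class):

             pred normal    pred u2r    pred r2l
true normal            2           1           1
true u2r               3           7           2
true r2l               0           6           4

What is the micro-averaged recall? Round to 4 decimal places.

Micro-averaging pools counts across classes: ΣTP=13, ΣFP=13, ΣFN=13.
Micro-recall = TP/(TP+FN) on pooled counts = 0.5000 (equals overall accuracy in single-label multiclass).

0.5000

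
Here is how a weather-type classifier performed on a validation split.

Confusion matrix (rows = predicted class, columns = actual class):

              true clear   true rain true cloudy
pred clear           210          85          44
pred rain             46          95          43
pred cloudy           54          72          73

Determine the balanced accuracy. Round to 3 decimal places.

Balanced accuracy = mean of per-class recall.
  clear: recall = 210/310 = 0.6774
  rain: recall = 95/252 = 0.3770
  cloudy: recall = 73/160 = 0.4563
Mean = (0.6774 + 0.3770 + 0.4563) / 3 = 0.504

0.504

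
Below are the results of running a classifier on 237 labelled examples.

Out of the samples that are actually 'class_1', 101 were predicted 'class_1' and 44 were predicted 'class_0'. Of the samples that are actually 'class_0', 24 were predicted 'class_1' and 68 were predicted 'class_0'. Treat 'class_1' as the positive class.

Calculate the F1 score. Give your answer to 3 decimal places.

0.748

Precision = TP/(TP+FP) = 101/125 = 0.8080
Recall = TP/(TP+FN) = 101/145 = 0.6966
F1 = 2·TP/(2·TP+FP+FN) = 202/270 = 0.748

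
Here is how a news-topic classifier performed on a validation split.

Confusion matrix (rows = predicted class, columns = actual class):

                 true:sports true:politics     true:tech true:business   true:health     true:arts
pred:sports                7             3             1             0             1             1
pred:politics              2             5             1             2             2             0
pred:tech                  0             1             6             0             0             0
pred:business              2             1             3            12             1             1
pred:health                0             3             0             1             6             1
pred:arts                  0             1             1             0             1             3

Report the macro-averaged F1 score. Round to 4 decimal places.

Per-class F1 score (2·TP/(2·TP+FP+FN)):
  sports: TP=7, FP=3+1+0+1+1=6, FN=2+0+2+0+0=4 → 14/24 = 0.58333
  politics: TP=5, FP=2+1+2+2+0=7, FN=3+1+1+3+1=9 → 10/26 = 0.38462
  tech: TP=6, FP=0+1+0+0+0=1, FN=1+1+3+0+1=6 → 12/19 = 0.63158
  business: TP=12, FP=2+1+3+1+1=8, FN=0+2+0+1+0=3 → 24/35 = 0.68571
  health: TP=6, FP=0+3+0+1+1=5, FN=1+2+0+1+1=5 → 12/22 = 0.54545
  arts: TP=3, FP=0+1+1+0+1=3, FN=1+0+0+1+1=3 → 6/12 = 0.50000
Macro-F1 score = mean = (0.58333 + 0.38462 + 0.63158 + 0.68571 + 0.54545 + 0.50000) / 6 = 0.5551

0.5551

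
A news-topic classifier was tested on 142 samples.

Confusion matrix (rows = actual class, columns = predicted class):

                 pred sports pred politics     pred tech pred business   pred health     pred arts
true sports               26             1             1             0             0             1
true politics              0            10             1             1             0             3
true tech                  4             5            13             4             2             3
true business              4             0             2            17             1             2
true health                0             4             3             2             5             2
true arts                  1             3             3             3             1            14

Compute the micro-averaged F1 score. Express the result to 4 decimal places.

0.5986

Micro-averaging pools counts across classes: ΣTP=85, ΣFP=57, ΣFN=57.
Micro-F1 score = 2·TP/(2·TP+FP+FN) on pooled counts = 0.5986 (equals overall accuracy in single-label multiclass).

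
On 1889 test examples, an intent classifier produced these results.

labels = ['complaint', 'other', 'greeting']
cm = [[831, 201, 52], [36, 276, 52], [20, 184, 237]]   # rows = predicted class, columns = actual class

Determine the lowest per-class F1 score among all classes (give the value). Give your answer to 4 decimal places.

Per-class F1 score (2·TP/(2·TP+FP+FN)):
  complaint: TP=831, FP=201+52=253, FN=36+20=56 → 1662/1971 = 0.84323
  other: TP=276, FP=36+52=88, FN=201+184=385 → 552/1025 = 0.53854
  greeting: TP=237, FP=20+184=204, FN=52+52=104 → 474/782 = 0.60614
Lowest is class 'other' with F1 score = 0.5385.

0.5385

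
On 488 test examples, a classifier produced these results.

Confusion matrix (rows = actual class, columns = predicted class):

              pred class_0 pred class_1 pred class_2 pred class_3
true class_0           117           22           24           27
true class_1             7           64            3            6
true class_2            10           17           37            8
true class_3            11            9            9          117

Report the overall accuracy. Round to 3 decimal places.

0.686

Accuracy = trace / total = (117+64+37+117=335) / 488 = 335/488 = 0.686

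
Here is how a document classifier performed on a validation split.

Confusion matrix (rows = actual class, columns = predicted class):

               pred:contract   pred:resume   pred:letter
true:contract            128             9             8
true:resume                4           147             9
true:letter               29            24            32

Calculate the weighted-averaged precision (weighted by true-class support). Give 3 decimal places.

Per-class precision (TP/(TP+FP)):
  contract: TP=128, FP=4+29=33 → 128/161 = 0.7950
  resume: TP=147, FP=9+24=33 → 147/180 = 0.8167
  letter: TP=32, FP=8+9=17 → 32/49 = 0.6531
Weighted-precision = Σ (supportᵢ/N)·precisionᵢ with N=390: (145/390)·0.7950 + (160/390)·0.8167 + (85/390)·0.6531 = 0.773

0.773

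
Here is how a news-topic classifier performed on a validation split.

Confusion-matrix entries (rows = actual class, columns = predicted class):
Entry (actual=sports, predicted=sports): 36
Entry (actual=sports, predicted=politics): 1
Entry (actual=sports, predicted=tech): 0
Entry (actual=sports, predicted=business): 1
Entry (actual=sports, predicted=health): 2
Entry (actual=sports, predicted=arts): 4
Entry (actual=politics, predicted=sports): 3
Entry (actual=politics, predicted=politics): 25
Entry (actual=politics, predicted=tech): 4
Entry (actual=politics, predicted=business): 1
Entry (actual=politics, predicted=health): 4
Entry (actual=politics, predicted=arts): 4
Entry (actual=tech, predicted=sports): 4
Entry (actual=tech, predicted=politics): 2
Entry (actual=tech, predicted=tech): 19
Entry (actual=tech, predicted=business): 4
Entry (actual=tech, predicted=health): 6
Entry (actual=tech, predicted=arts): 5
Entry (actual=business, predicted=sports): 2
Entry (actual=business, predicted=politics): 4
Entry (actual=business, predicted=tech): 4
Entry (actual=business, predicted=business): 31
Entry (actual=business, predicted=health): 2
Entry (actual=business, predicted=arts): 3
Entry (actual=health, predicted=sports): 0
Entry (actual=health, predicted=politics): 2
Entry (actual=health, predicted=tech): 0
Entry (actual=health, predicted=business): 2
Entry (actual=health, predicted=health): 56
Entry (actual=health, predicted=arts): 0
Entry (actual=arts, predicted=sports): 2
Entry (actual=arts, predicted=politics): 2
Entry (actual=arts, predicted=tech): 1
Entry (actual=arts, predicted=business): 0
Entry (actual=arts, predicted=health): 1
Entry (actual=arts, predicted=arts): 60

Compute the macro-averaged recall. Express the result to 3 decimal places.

Per-class recall (TP/(TP+FN)):
  sports: TP=36, FN=1+0+1+2+4=8 → 36/44 = 0.8182
  politics: TP=25, FN=3+4+1+4+4=16 → 25/41 = 0.6098
  tech: TP=19, FN=4+2+4+6+5=21 → 19/40 = 0.4750
  business: TP=31, FN=2+4+4+2+3=15 → 31/46 = 0.6739
  health: TP=56, FN=0+2+0+2+0=4 → 56/60 = 0.9333
  arts: TP=60, FN=2+2+1+0+1=6 → 60/66 = 0.9091
Macro-recall = mean = (0.8182 + 0.6098 + 0.4750 + 0.6739 + 0.9333 + 0.9091) / 6 = 0.737

0.737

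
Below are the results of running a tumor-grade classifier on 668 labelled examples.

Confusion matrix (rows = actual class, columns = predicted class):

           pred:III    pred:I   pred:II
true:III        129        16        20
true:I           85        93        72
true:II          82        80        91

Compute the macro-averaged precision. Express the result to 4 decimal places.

0.4750

Per-class precision (TP/(TP+FP)):
  III: TP=129, FP=85+82=167 → 129/296 = 0.43581
  I: TP=93, FP=16+80=96 → 93/189 = 0.49206
  II: TP=91, FP=20+72=92 → 91/183 = 0.49727
Macro-precision = mean = (0.43581 + 0.49206 + 0.49727) / 3 = 0.4750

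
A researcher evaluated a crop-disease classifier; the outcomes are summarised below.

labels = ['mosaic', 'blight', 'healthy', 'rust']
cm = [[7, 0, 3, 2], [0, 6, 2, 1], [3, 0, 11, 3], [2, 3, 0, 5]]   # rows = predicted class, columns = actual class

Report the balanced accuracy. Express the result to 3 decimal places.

Balanced accuracy = mean of per-class recall.
  mosaic: recall = 7/12 = 0.5833
  blight: recall = 6/9 = 0.6667
  healthy: recall = 11/16 = 0.6875
  rust: recall = 5/11 = 0.4545
Mean = (0.5833 + 0.6667 + 0.6875 + 0.4545) / 4 = 0.598

0.598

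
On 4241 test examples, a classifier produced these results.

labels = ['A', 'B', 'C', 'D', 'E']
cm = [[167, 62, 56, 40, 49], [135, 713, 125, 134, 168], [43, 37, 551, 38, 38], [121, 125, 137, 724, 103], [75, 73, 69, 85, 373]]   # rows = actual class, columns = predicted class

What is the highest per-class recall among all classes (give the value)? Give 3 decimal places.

Per-class recall (TP/(TP+FN)):
  A: TP=167, FN=62+56+40+49=207 → 167/374 = 0.4465
  B: TP=713, FN=135+125+134+168=562 → 713/1275 = 0.5592
  C: TP=551, FN=43+37+38+38=156 → 551/707 = 0.7793
  D: TP=724, FN=121+125+137+103=486 → 724/1210 = 0.5983
  E: TP=373, FN=75+73+69+85=302 → 373/675 = 0.5526
Highest is class 'C' with recall = 0.779.

0.779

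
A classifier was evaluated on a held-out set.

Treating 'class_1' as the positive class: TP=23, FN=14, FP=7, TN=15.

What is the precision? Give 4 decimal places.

0.7667

Precision = TP/(TP+FP) = 23/(23+7) = 23/30 = 0.7667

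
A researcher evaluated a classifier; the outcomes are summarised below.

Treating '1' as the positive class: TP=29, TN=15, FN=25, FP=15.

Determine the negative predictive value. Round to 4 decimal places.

0.3750

NPV = TN/(TN+FN) = 15/(15+25) = 0.3750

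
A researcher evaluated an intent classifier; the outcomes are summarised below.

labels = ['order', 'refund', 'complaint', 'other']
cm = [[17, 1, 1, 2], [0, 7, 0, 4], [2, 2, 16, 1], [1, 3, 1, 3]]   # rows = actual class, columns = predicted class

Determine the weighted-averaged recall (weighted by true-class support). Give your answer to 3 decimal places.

Per-class recall (TP/(TP+FN)):
  order: TP=17, FN=1+1+2=4 → 17/21 = 0.8095
  refund: TP=7, FN=0+0+4=4 → 7/11 = 0.6364
  complaint: TP=16, FN=2+2+1=5 → 16/21 = 0.7619
  other: TP=3, FN=1+3+1=5 → 3/8 = 0.3750
Weighted-recall = Σ (supportᵢ/N)·recallᵢ with N=61: (21/61)·0.8095 + (11/61)·0.6364 + (21/61)·0.7619 + (8/61)·0.3750 = 0.705

0.705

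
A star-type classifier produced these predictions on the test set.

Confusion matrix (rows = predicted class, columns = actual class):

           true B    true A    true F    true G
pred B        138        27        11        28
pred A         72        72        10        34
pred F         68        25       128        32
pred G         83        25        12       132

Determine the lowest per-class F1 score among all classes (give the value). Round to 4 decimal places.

0.4273

Per-class F1 score (2·TP/(2·TP+FP+FN)):
  B: TP=138, FP=27+11+28=66, FN=72+68+83=223 → 276/565 = 0.48850
  A: TP=72, FP=72+10+34=116, FN=27+25+25=77 → 144/337 = 0.42730
  F: TP=128, FP=68+25+32=125, FN=11+10+12=33 → 256/414 = 0.61836
  G: TP=132, FP=83+25+12=120, FN=28+34+32=94 → 264/478 = 0.55230
Lowest is class 'A' with F1 score = 0.4273.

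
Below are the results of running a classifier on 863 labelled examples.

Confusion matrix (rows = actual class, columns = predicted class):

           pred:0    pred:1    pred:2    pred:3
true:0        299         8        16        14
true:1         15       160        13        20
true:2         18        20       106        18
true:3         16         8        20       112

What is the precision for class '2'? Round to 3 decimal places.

One-vs-rest for '2': TP = diagonal; FP = other classes predicted '2'; FN = '2' predicted as other.
precision = TP/(TP+FP).
2: TP=106, FP=16+13+20=49 → 106/155 = 0.6839

0.684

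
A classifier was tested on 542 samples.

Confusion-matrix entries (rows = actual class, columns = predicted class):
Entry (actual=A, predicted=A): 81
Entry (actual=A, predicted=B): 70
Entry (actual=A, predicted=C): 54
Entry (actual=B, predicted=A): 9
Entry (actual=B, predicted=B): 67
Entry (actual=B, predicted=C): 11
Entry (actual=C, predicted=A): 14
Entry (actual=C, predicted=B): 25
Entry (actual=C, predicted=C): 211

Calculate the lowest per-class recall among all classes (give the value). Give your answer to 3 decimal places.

0.395

Per-class recall (TP/(TP+FN)):
  A: TP=81, FN=70+54=124 → 81/205 = 0.3951
  B: TP=67, FN=9+11=20 → 67/87 = 0.7701
  C: TP=211, FN=14+25=39 → 211/250 = 0.8440
Lowest is class 'A' with recall = 0.395.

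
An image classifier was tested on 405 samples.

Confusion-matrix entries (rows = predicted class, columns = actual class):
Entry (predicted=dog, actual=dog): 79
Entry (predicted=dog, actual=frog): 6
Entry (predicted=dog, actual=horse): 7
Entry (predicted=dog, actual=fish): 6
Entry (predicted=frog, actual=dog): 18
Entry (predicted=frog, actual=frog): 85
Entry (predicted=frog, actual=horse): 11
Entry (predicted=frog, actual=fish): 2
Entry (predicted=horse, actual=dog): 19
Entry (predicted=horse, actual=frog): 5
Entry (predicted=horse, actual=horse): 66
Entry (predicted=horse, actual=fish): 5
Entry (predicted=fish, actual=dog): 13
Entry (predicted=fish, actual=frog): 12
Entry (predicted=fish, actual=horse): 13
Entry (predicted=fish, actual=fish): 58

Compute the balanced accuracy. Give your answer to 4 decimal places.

Balanced accuracy = mean of per-class recall.
  dog: recall = 79/129 = 0.61240
  frog: recall = 85/108 = 0.78704
  horse: recall = 66/97 = 0.68041
  fish: recall = 58/71 = 0.81690
Mean = (0.61240 + 0.78704 + 0.68041 + 0.81690) / 4 = 0.7242

0.7242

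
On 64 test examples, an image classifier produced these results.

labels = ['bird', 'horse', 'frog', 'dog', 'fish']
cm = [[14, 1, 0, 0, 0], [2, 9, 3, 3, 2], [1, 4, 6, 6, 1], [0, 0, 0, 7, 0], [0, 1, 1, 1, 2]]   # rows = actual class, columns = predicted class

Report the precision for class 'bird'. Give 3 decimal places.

0.824

Treat 'bird' as positive and all other classes as negative.
precision = TP/(TP+FP).
bird: TP=14, FP=2+1+0+0=3 → 14/17 = 0.8235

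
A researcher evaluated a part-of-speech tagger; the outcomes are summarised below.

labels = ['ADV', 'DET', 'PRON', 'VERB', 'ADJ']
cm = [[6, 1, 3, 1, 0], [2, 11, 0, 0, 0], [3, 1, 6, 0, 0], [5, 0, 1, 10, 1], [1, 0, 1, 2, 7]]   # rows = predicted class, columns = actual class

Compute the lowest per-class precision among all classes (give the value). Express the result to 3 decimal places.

Per-class precision (TP/(TP+FP)):
  ADV: TP=6, FP=1+3+1+0=5 → 6/11 = 0.5455
  DET: TP=11, FP=2+0+0+0=2 → 11/13 = 0.8462
  PRON: TP=6, FP=3+1+0+0=4 → 6/10 = 0.6000
  VERB: TP=10, FP=5+0+1+1=7 → 10/17 = 0.5882
  ADJ: TP=7, FP=1+0+1+2=4 → 7/11 = 0.6364
Lowest is class 'ADV' with precision = 0.545.

0.545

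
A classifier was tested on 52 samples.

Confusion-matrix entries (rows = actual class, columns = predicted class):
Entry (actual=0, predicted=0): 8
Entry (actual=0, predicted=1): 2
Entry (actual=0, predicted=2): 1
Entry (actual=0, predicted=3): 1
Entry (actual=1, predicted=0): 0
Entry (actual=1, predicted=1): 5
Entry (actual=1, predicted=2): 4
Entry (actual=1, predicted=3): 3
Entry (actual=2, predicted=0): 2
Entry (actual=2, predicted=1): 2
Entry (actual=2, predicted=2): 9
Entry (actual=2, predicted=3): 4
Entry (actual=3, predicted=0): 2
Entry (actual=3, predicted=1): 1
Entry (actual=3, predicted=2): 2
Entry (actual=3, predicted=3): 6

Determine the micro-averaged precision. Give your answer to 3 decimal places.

0.538

Micro-averaging pools counts across classes: ΣTP=28, ΣFP=24, ΣFN=24.
Micro-precision = TP/(TP+FP) on pooled counts = 0.538 (equals overall accuracy in single-label multiclass).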